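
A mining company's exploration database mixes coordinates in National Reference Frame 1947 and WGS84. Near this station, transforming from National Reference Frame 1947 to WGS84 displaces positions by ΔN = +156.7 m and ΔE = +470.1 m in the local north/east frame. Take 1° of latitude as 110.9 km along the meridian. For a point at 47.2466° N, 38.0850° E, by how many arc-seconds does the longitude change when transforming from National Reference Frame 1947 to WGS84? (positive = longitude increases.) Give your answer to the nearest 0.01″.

Δλ = 22.48″

At latitude 47.2466°, cos φ = 0.678844.
1° of longitude at this latitude = 110.9 × cos φ = 75.28 km, so Δλ = 470.1 / 75283.8 = 0.0062444° = 22.480″.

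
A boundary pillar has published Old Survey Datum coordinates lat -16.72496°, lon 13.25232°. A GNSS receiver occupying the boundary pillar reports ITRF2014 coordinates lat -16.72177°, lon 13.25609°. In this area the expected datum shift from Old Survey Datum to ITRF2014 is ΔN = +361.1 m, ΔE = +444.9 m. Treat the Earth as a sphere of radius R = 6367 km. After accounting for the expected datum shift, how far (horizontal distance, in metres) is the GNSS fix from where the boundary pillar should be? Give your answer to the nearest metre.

44 m

Observed coordinate differences: Δφ = +0.00319°, Δλ = +0.00377°.
Converting to metres (1° lat = 111125 m, cos φ = 0.957697): observed ΔN = 354.5 m, observed ΔE = 401.2 m.
Subtracting the expected shift leaves a residual of 354.5 − (361.1) = -6.6 m north and 401.2 − (444.9) = -43.7 m east.
Residual distance = √((-6.6)² + (-43.7)²) = 44.2 m.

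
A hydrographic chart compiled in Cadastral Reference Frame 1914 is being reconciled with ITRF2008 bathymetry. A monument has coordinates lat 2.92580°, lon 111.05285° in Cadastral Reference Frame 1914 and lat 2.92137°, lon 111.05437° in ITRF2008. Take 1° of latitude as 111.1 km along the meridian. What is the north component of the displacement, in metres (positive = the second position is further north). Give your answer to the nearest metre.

Δφ = 2.92137° − 2.92580° = -0.00443°; Δλ = 111.05437° − 111.05285° = +0.00152°.
ΔN = Δφ × 111100 = -492.2 m; ΔE = Δλ × 111100 × cos(2.92580°) = +0.00152 × 111100 × 0.998696 = 168.7 m.

ΔN = -492 m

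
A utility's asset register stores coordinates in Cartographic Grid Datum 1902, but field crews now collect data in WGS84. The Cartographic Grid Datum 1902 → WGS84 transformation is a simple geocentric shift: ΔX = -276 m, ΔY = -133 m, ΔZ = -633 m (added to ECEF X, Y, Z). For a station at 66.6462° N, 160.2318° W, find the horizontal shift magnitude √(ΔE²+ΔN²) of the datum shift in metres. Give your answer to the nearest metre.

532 m

At φ = 66.6462°, λ = -160.2318°: sin φ = 0.918075, cos φ = 0.396408, sin λ = -0.338216, cos λ = -0.941069.
ΔE = −sin λ·ΔX + cos λ·ΔY = −(-0.338216)·(-276) + (-0.941069)·(-133) = 31.81 m.
ΔN = −sin φ cos λ·ΔX − sin φ sin λ·ΔY + cos φ·ΔZ = −(0.918075)(-0.941069)(-276) − (0.918075)(-0.338216)(-133) + (0.396408)(-633) = -530.68 m.
Horizontal magnitude = √(ΔE² + ΔN²) = √(31.81² + (-530.68)²) = 531.63 m.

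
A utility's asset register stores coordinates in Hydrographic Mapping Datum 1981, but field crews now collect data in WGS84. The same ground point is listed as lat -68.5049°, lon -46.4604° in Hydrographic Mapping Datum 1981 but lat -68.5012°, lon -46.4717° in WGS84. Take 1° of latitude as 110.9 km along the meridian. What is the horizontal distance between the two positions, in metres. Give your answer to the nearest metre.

Δφ = -68.5012° − -68.5049° = +0.0037°; Δλ = -46.4717° − -46.4604° = -0.0113°.
ΔN = Δφ × 110900 = 410.3 m; ΔE = Δλ × 110900 × cos(-68.5049°) = -0.0113 × 110900 × 0.366422 = -459.2 m.
Distance = √(ΔE² + ΔN²) = √((-459.2)² + 410.3²) = 615.8 m.

616 m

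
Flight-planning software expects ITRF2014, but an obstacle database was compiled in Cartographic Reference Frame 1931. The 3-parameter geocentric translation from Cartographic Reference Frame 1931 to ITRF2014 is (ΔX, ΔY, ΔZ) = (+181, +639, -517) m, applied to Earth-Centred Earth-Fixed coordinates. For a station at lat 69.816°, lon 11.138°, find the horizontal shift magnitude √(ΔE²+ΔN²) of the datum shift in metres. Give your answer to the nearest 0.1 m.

750.3 m

The local east axis at (φ, λ) is (−sin λ, cos λ, 0), so ΔE = −sin(11.138°)·181 + cos(11.138°)·639 = 592.00 m.
The local north axis is (−sin φ cos λ, −sin φ sin λ, cos φ), giving ΔN = -166.685 − 115.857 − 178.384 = -460.93 m.
Horizontal magnitude = √(ΔE² + ΔN²) = √(592.00² + (-460.93)²) = 750.28 m.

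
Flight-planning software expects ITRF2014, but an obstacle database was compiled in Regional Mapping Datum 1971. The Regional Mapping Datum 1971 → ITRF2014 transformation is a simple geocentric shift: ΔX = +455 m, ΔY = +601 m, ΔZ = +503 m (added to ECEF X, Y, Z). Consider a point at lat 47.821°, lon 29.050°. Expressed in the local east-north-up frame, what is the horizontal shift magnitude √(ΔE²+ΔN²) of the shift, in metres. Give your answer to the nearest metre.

350 m

The local east axis at (φ, λ) is (−sin λ, cos λ, 0), so ΔE = −sin(29.050°)·455 + cos(29.050°)·601 = 304.46 m.
The local north axis is (−sin φ cos λ, −sin φ sin λ, cos φ), giving ΔN = -294.760 − 216.260 + 337.739 = -173.28 m.
Horizontal magnitude = √(ΔE² + ΔN²) = √(304.46² + (-173.28)²) = 350.31 m.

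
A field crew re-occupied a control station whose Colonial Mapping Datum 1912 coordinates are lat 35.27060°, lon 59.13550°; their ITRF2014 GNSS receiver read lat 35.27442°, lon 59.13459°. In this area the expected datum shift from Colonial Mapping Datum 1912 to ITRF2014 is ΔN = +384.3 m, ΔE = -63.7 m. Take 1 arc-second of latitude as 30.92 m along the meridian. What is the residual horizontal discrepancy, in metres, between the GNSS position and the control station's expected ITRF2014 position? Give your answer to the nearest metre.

45 m

Observed coordinate differences: Δφ = +0.00382°, Δλ = -0.00091°.
Converting to metres (1° lat = 111312 m, cos φ = 0.816434): observed ΔN = 425.2 m, observed ΔE = -82.7 m.
Subtracting the expected shift leaves a residual of 425.2 − (384.3) = 40.9 m north and -82.7 − (-63.7) = -19.0 m east.
Residual distance = √(40.9² + (-19.0)²) = 45.1 m.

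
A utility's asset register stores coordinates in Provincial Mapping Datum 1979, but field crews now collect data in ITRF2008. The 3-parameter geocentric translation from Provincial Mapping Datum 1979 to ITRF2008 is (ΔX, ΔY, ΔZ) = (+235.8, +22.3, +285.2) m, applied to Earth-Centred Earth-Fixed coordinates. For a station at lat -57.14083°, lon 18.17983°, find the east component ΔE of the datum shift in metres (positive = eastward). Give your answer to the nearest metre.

ΔE = -52 m

At φ = -57.14083°, λ = 18.17983°: sin φ = -0.840007, cos φ = 0.542576, sin λ = 0.312000, cos λ = 0.950082.
ΔE = −sin λ·ΔX + cos λ·ΔY = −(0.312000)·(235.8) + (0.950082)·(22.3) = -52.38 m.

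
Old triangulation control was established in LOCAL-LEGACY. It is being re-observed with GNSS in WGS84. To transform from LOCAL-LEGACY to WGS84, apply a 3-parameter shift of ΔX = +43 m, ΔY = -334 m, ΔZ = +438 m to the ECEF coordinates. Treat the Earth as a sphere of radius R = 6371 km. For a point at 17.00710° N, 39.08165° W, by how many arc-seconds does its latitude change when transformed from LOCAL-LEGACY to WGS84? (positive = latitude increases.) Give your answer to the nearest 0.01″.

Δφ = 11.25″

sin φ = 0.292490, cos φ = 0.956269, sin λ = -0.630427, cos λ = 0.776248.
North component: ΔN = −sin φ cos λ·ΔX − sin φ sin λ·ΔY + cos φ·ΔZ = −(0.292490)(0.776248)(43) − (0.292490)(-0.630427)(-334) + (0.956269)(438) = 347.50 m.
1° of latitude spans πR/180 = 111195 m, so Δφ = 347.50 / 111195 × 3600 = 11.250″.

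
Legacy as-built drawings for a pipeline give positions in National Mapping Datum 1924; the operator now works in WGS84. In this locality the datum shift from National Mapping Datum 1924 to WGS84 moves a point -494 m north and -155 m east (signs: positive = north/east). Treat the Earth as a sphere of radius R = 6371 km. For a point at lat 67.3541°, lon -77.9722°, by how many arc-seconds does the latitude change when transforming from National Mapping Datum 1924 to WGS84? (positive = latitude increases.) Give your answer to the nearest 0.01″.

Δφ = -15.99″

On a sphere of radius R, 1 rad of latitude = R, so Δφ = ΔN / R = -494.0 / 6371000 = -7.7539e-05 rad = -15.994″.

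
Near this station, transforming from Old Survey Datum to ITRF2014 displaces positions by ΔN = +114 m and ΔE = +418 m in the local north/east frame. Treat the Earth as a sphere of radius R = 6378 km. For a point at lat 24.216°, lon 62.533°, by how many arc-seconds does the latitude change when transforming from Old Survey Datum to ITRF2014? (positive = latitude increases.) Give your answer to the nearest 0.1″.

On a sphere of radius R, 1 rad of latitude = R, so Δφ = ΔN / R = 114.0 / 6378000 = 1.7874e-05 rad = 3.687″.

Δφ = 3.7″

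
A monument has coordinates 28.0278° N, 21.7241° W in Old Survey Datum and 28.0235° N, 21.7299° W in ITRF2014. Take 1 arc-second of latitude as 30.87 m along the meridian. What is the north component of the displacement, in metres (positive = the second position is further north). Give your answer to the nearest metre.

ΔN = -478 m

Δφ = 28.0235° − 28.0278° = -0.0043°; Δλ = -21.7299° − -21.7241° = -0.0058°.
1° of latitude = 3600 × 30.87 = 111132 m.
ΔN = Δφ × 111132 = -477.9 m; ΔE = Δλ × 111132 × cos(28.0278°) = -0.0058 × 111132 × 0.882720 = -569.0 m.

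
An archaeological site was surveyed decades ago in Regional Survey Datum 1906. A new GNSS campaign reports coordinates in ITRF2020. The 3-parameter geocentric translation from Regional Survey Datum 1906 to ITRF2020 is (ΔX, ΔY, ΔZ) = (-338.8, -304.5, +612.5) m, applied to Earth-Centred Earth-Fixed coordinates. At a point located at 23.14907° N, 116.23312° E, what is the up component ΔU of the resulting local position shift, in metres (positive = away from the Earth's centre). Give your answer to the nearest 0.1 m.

At φ = 23.14907°, λ = 116.23312°: sin φ = 0.393125, cos φ = 0.919485, sin λ = 0.897003, cos λ = -0.442024.
ΔU = cos φ cos λ·ΔX + cos φ sin λ·ΔY + sin φ·ΔZ = (0.919485)(-0.442024)(-338.8) + (0.919485)(0.897003)(-304.5) + (0.393125)(612.5) = 127.34 m.

ΔU = 127.3 m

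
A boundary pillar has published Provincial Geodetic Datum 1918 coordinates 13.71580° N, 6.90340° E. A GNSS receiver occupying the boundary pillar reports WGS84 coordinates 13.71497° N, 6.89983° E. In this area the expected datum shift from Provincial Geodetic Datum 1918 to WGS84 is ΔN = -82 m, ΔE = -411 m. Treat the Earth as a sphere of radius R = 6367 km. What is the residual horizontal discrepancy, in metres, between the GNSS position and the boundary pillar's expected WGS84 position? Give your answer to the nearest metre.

Observed coordinate differences: Δφ = -0.00083°, Δλ = -0.00357°.
Converting to metres (1° lat = 111125 m, cos φ = 0.971484): observed ΔN = -92.2 m, observed ΔE = -385.4 m.
Subtracting the expected shift leaves a residual of -92.2 − (-82) = -10.2 m north and -385.4 − (-411) = 25.6 m east.
Residual distance = √((-10.2)² + 25.6²) = 27.6 m.

28 m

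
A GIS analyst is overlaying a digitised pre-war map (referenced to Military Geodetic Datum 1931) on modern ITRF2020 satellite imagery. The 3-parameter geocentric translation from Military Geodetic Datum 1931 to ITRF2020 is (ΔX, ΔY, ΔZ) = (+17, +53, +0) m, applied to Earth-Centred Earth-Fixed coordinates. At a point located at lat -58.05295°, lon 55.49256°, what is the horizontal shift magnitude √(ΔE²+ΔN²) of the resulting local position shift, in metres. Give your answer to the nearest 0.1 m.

The local east axis at (φ, λ) is (−sin λ, cos λ, 0), so ΔE = −sin(55.49256°)·17 + cos(55.49256°)·53 = 16.02 m.
The local north axis is (−sin φ cos λ, −sin φ sin λ, cos φ), giving ΔN = 8.172 + 37.060 + 0.000 = 45.23 m.
Horizontal magnitude = √(ΔE² + ΔN²) = √(16.02² + 45.23²) = 47.98 m.

48.0 m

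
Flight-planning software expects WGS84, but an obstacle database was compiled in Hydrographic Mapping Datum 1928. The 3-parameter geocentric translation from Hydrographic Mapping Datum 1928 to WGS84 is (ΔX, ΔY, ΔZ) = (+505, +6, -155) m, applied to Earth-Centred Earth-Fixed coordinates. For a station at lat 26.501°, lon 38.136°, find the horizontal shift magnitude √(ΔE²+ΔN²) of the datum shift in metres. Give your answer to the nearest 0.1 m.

441.8 m

The local east axis at (φ, λ) is (−sin λ, cos λ, 0), so ΔE = −sin(38.136°)·505 + cos(38.136°)·6 = -307.13 m.
The local north axis is (−sin φ cos λ, −sin φ sin λ, cos φ), giving ΔN = -177.239 − 1.653 − 138.714 = -317.61 m.
Horizontal magnitude = √(ΔE² + ΔN²) = √((-307.13)² + (-317.61)²) = 441.82 m.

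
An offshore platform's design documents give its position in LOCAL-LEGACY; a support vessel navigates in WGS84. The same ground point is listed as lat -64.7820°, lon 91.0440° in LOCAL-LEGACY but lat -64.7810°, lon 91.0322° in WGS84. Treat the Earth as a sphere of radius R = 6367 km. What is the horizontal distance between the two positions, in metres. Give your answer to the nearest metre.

570 m

Δφ = -64.7810° − -64.7820° = +0.0010°; Δλ = 91.0322° − 91.0440° = -0.0118°.
1° along a meridian = πR/180 = 111125 m.
ΔN = Δφ × 111125 = 111.1 m; ΔE = Δλ × 111125 × cos(-64.7820°) = -0.0118 × 111125 × 0.426064 = -558.7 m.
Distance = √(ΔE² + ΔN²) = √((-558.7)² + 111.1²) = 569.6 m.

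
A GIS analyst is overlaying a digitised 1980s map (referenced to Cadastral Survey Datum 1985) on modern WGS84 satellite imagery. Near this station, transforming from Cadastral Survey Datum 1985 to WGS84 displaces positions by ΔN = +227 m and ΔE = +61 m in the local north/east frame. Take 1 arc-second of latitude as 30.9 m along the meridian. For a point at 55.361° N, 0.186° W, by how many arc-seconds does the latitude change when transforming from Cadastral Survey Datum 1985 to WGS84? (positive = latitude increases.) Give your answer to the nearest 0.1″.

1″ of latitude = 30.90 m, so Δφ = 227.0 / 30.90 = 7.346″.

Δφ = 7.3″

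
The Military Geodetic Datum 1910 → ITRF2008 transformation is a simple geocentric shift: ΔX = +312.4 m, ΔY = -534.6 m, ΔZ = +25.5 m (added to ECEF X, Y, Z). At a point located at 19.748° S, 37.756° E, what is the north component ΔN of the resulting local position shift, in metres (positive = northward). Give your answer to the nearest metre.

ΔN = -3 m

The local north axis is (−sin φ cos λ, −sin φ sin λ, cos φ), giving ΔN = 83.454 − 110.601 + 24.000 = -3.15 m.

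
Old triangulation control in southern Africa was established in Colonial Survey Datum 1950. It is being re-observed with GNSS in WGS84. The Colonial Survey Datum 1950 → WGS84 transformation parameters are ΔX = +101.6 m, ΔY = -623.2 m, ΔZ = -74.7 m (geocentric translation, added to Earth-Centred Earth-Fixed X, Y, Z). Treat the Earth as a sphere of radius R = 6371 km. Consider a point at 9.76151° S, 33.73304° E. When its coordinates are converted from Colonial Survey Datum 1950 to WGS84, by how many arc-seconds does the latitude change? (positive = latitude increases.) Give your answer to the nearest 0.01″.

sin φ = -0.169547, cos φ = 0.985522, sin λ = 0.555324, cos λ = 0.831634.
North component: ΔN = −sin φ cos λ·ΔX − sin φ sin λ·ΔY + cos φ·ΔZ = −(-0.169547)(0.831634)(101.6) − (-0.169547)(0.555324)(-623.2) + (0.985522)(-74.7) = -117.97 m.
1° of latitude spans πR/180 = 111195 m, so Δφ = -117.97 / 111195 × 3600 = -3.819″.

Δφ = -3.82″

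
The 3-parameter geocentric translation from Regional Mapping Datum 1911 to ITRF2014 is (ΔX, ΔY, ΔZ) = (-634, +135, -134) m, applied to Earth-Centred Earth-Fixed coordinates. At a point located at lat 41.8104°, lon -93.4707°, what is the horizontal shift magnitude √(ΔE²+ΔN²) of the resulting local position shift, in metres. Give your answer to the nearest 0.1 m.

642.0 m

At φ = 41.8104°, λ = -93.4707°: sin φ = 0.666668, cos φ = 0.745355, sin λ = -0.998166, cos λ = -0.060538.
ΔE = −sin λ·ΔX + cos λ·ΔY = −(-0.998166)·(-634) + (-0.060538)·(135) = -641.01 m.
ΔN = −sin φ cos λ·ΔX − sin φ sin λ·ΔY + cos φ·ΔZ = −(0.666668)(-0.060538)(-634) − (0.666668)(-0.998166)(135) + (0.745355)(-134) = -35.63 m.
Horizontal magnitude = √(ΔE² + ΔN²) = √((-641.01)² + (-35.63)²) = 642.00 m.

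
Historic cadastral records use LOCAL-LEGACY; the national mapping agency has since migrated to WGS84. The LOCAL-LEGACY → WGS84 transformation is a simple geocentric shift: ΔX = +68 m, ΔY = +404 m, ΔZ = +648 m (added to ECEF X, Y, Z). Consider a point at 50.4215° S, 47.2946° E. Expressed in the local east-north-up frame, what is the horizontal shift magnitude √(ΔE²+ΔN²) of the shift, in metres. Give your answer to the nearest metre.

At φ = -50.4215°, λ = 47.2946°: sin φ = -0.770752, cos φ = 0.637135, sin λ = 0.734851, cos λ = 0.678229.
ΔE = −sin λ·ΔX + cos λ·ΔY = −(0.734851)·(68) + (0.678229)·(404) = 224.03 m.
ΔN = −sin φ cos λ·ΔX − sin φ sin λ·ΔY + cos φ·ΔZ = −(-0.770752)(0.678229)(68) − (-0.770752)(0.734851)(404) + (0.637135)(648) = 677.23 m.
Horizontal magnitude = √(ΔE² + ΔN²) = √(224.03² + 677.23²) = 713.33 m.

713 m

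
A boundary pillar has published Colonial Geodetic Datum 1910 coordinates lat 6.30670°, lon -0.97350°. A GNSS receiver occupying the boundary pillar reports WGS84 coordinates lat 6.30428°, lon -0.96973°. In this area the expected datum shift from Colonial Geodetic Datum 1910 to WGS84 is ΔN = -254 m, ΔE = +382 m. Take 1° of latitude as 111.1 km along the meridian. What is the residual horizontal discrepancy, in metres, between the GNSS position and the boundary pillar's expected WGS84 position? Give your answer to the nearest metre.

Observed coordinate differences: Δφ = -0.00242°, Δλ = +0.00377°.
Converting to metres (1° lat = 111100 m, cos φ = 0.993948): observed ΔN = -268.9 m, observed ΔE = 416.3 m.
Subtracting the expected shift leaves a residual of -268.9 − (-254) = -14.9 m north and 416.3 − (382) = 34.3 m east.
Residual distance = √((-14.9)² + 34.3²) = 37.4 m.

37 m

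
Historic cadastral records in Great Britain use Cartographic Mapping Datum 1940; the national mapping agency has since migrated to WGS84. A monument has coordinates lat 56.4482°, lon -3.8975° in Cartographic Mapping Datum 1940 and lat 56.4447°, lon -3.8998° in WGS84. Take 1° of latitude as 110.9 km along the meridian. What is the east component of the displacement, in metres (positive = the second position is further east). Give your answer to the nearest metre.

ΔE = -141 m

Δφ = 56.4447° − 56.4482° = -0.0035°; Δλ = -3.8998° − -3.8975° = -0.0023°.
ΔN = Δφ × 110900 = -388.2 m; ΔE = Δλ × 110900 × cos(56.4482°) = -0.0023 × 110900 × 0.552691 = -141.0 m.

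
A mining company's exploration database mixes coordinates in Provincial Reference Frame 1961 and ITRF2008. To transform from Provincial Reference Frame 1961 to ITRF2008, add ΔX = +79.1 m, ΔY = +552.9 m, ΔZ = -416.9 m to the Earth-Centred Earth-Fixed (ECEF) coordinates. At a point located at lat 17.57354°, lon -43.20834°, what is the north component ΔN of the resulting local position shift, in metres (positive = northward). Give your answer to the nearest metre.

ΔN = -301 m

The local north axis is (−sin φ cos λ, −sin φ sin λ, cos φ), giving ΔN = -17.407 + 114.294 − 397.443 = -300.56 m.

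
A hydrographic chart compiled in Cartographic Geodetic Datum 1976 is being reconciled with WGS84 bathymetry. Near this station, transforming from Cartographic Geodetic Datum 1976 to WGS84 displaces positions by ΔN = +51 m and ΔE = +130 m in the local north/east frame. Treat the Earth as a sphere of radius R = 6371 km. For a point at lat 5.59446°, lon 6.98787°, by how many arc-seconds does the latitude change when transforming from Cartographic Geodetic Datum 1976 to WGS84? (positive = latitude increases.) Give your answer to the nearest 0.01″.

On a sphere of radius R, 1 rad of latitude = R, so Δφ = ΔN / R = 51.0 / 6371000 = 8.0050e-06 rad = 1.651″.

Δφ = 1.65″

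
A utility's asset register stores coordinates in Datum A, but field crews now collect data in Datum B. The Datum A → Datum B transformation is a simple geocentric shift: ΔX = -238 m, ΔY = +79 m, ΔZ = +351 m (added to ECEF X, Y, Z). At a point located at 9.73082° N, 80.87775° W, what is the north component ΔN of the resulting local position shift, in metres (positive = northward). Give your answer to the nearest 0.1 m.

At φ = 9.73082°, λ = -80.87775°: sin φ = 0.169020, cos φ = 0.985613, sin λ = -0.987352, cos λ = 0.158542.
ΔN = −sin φ cos λ·ΔX − sin φ sin λ·ΔY + cos φ·ΔZ = −(0.169020)(0.158542)(-238) − (0.169020)(-0.987352)(79) + (0.985613)(351) = 365.51 m.

ΔN = 365.5 m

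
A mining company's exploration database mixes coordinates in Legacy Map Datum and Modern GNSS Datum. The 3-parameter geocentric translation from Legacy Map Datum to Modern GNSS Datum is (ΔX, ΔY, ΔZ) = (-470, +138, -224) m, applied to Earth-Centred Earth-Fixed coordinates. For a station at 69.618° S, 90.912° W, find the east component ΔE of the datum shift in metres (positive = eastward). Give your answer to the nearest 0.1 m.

The local east axis at (φ, λ) is (−sin λ, cos λ, 0), so ΔE = −sin(-90.912°)·(-470) + cos(-90.912°)·138 = -472.14 m.

ΔE = -472.1 m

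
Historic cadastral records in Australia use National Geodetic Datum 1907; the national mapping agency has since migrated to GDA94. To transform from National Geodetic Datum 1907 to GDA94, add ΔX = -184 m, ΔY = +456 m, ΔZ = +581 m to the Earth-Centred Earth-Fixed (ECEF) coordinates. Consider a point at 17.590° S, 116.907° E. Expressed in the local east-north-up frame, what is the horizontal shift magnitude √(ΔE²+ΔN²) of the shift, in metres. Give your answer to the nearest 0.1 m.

703.2 m

At φ = -17.590°, λ = 116.907°: sin φ = -0.302204, cos φ = 0.953243, sin λ = 0.891742, cos λ = -0.452544.
ΔE = −sin λ·ΔX + cos λ·ΔY = −(0.891742)·(-184) + (-0.452544)·(456) = -42.28 m.
ΔN = −sin φ cos λ·ΔX − sin φ sin λ·ΔY + cos φ·ΔZ = −(-0.302204)(-0.452544)(-184) − (-0.302204)(0.891742)(456) + (0.953243)(581) = 701.88 m.
Horizontal magnitude = √(ΔE² + ΔN²) = √((-42.28)² + 701.88²) = 703.16 m.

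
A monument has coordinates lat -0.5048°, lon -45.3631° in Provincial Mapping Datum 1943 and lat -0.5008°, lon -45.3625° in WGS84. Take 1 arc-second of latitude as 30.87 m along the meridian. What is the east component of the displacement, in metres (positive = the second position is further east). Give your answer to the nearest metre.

Δφ = -0.5008° − -0.5048° = +0.0040°; Δλ = -45.3625° − -45.3631° = +0.0006°.
1° of latitude = 3600 × 30.87 = 111132 m.
ΔN = Δφ × 111132 = 444.5 m; ΔE = Δλ × 111132 × cos(-0.5048°) = +0.0006 × 111132 × 0.999961 = 66.7 m.

ΔE = 67 m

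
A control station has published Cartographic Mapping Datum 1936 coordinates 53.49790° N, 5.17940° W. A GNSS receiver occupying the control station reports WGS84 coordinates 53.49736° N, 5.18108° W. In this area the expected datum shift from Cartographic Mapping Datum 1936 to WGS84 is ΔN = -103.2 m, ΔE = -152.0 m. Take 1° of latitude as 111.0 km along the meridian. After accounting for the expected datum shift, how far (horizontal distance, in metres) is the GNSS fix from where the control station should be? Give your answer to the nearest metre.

60 m

Observed coordinate differences: Δφ = -0.00054°, Δλ = -0.00168°.
Converting to metres (1° lat = 111000 m, cos φ = 0.594852): observed ΔN = -59.9 m, observed ΔE = -110.9 m.
Subtracting the expected shift leaves a residual of -59.9 − (-103.2) = 43.3 m north and -110.9 − (-152.0) = 41.1 m east.
Residual distance = √(43.3² + 41.1²) = 59.7 m.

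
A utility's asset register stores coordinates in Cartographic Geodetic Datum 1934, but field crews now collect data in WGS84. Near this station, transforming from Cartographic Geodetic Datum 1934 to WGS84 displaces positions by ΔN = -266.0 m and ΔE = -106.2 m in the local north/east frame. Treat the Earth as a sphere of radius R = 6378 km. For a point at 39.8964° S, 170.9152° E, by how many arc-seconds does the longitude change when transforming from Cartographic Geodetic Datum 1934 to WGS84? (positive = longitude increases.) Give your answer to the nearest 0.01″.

Δλ = -4.48″

At latitude -39.8964°, cos φ = 0.767205.
One radian of longitude at latitude φ spans R cos φ, so Δλ = ΔE / (R cos φ) = -106.2 / (6378000 × 0.767205) = -2.1703e-05 rad = -4.477″.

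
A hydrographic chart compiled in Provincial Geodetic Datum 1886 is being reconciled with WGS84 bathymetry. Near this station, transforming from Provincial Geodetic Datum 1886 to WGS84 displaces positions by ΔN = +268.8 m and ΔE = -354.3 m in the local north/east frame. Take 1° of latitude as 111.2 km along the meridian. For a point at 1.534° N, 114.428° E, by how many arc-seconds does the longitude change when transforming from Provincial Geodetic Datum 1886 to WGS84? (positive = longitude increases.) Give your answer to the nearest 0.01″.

At latitude 1.534°, cos φ = 0.999642.
1° of longitude at this latitude = 111.2 × cos φ = 111.16 km, so Δλ = -354.3 / 111160.1 = -0.0031873° = -11.474″.

Δλ = -11.47″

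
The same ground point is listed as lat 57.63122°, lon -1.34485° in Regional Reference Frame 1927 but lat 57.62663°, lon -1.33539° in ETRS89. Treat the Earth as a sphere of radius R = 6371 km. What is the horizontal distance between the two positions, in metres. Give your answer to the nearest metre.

760 m

Δφ = 57.62663° − 57.63122° = -0.00459°; Δλ = -1.33539° − -1.34485° = +0.00946°.
1° along a meridian = πR/180 = 111195 m.
ΔN = Δφ × 111195 = -510.4 m; ΔE = Δλ × 111195 × cos(57.63122°) = +0.00946 × 111195 × 0.535367 = 563.2 m.
Distance = √(ΔE² + ΔN²) = √(563.2² + (-510.4)²) = 760.0 m.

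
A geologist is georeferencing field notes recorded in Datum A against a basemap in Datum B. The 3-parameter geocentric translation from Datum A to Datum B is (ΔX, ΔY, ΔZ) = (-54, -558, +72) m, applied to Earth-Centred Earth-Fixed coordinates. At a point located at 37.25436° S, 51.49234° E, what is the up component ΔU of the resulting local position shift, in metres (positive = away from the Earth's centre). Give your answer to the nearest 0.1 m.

The local up (radial) axis is (cos φ cos λ, cos φ sin λ, sin φ), giving ΔU = -26.761 − 347.553 − 43.586 = -417.90 m.

ΔU = -417.9 m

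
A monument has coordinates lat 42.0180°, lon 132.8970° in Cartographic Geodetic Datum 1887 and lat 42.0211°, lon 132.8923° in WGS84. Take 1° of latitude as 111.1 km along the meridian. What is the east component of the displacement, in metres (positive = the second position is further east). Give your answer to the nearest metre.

ΔE = -388 m

Δφ = 42.0211° − 42.0180° = +0.0031°; Δλ = 132.8923° − 132.8970° = -0.0047°.
ΔN = Δφ × 111100 = 344.4 m; ΔE = Δλ × 111100 × cos(42.0180°) = -0.0047 × 111100 × 0.742935 = -387.9 m.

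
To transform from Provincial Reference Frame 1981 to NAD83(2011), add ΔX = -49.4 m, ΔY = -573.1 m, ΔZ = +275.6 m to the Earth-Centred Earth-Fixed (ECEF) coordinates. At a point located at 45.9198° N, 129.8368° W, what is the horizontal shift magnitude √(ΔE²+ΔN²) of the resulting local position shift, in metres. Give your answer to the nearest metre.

The local east axis at (φ, λ) is (−sin λ, cos λ, 0), so ΔE = −sin(-129.8368°)·(-49.4) + cos(-129.8368°)·(-573.1) = 329.20 m.
The local north axis is (−sin φ cos λ, −sin φ sin λ, cos φ), giving ΔN = -22.733 − 316.130 + 191.725 = -147.14 m.
Horizontal magnitude = √(ΔE² + ΔN²) = √(329.20² + (-147.14)²) = 360.58 m.

361 m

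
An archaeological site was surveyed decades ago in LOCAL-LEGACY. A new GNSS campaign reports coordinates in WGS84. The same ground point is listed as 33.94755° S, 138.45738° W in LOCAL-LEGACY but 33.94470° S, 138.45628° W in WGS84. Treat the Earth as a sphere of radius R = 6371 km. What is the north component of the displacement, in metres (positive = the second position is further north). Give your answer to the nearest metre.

ΔN = 317 m

Δφ = -33.94470° − -33.94755° = +0.00285°; Δλ = -138.45628° − -138.45738° = +0.00110°.
1° along a meridian = πR/180 = 111195 m.
ΔN = Δφ × 111195 = 316.9 m; ΔE = Δλ × 111195 × cos(-33.94755°) = +0.00110 × 111195 × 0.829549 = 101.5 m.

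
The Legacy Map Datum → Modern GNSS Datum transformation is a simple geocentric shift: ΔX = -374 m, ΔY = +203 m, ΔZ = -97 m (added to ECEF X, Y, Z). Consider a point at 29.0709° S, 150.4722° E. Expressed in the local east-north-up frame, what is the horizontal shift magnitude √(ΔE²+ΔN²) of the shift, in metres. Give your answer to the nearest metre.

122 m

At φ = -29.0709°, λ = 150.4722°: sin φ = -0.485892, cos φ = 0.874019, sin λ = 0.492846, cos λ = -0.870117.
ΔE = −sin λ·ΔX + cos λ·ΔY = −(0.492846)·(-374) + (-0.870117)·(203) = 7.69 m.
ΔN = −sin φ cos λ·ΔX − sin φ sin λ·ΔY + cos φ·ΔZ = −(-0.485892)(-0.870117)(-374) − (-0.485892)(0.492846)(203) + (0.874019)(-97) = 121.95 m.
Horizontal magnitude = √(ΔE² + ΔN²) = √(7.69² + 121.95²) = 122.20 m.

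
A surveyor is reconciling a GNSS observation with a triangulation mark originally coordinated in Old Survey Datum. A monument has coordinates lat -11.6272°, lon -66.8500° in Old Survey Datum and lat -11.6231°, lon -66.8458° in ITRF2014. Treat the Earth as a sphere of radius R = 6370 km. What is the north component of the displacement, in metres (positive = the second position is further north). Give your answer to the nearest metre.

ΔN = 456 m

Δφ = -11.6231° − -11.6272° = +0.0041°; Δλ = -66.8458° − -66.8500° = +0.0042°.
1° along a meridian = πR/180 = 111177 m.
ΔN = Δφ × 111177 = 455.8 m; ΔE = Δλ × 111177 × cos(-11.6272°) = +0.0042 × 111177 × 0.979480 = 457.4 m.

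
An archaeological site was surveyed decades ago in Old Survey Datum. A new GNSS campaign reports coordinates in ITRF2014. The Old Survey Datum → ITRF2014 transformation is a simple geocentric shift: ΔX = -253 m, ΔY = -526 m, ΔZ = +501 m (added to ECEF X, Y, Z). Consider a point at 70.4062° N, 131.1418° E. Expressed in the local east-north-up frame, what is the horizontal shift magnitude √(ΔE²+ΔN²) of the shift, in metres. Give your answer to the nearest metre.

660 m

The local east axis at (φ, λ) is (−sin λ, cos λ, 0), so ΔE = −sin(131.1418°)·(-253) + cos(131.1418°)·(-526) = 536.60 m.
The local north axis is (−sin φ cos λ, −sin φ sin λ, cos φ), giving ΔN = -156.816 + 373.184 + 168.010 = 384.38 m.
Horizontal magnitude = √(ΔE² + ΔN²) = √(536.60² + 384.38²) = 660.06 m.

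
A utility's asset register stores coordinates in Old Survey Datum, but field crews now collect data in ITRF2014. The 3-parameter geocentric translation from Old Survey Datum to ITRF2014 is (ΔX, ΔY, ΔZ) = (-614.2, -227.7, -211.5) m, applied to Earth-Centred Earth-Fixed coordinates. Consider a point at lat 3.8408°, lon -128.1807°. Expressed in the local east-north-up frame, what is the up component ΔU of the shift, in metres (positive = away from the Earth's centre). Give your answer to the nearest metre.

ΔU = 543 m

At φ = 3.8408°, λ = -128.1807°: sin φ = 0.066984, cos φ = 0.997754, sin λ = -0.786065, cos λ = -0.618144.
ΔU = cos φ cos λ·ΔX + cos φ sin λ·ΔY + sin φ·ΔZ = (0.997754)(-0.618144)(-614.2) + (0.997754)(-0.786065)(-227.7) + (0.066984)(-211.5) = 543.23 m.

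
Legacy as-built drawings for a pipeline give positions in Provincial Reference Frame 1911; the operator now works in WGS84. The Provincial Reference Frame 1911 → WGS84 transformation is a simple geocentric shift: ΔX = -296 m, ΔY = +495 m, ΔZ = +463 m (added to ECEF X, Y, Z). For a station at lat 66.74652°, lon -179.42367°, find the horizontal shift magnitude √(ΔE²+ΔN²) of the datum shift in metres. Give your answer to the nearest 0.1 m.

The local east axis at (φ, λ) is (−sin λ, cos λ, 0), so ΔE = −sin(-179.42367°)·(-296) + cos(-179.42367°)·495 = -497.95 m.
The local north axis is (−sin φ cos λ, −sin φ sin λ, cos φ), giving ΔN = -271.941 + 4.575 + 182.792 = -84.57 m.
Horizontal magnitude = √(ΔE² + ΔN²) = √((-497.95)² + (-84.57)²) = 505.08 m.

505.1 m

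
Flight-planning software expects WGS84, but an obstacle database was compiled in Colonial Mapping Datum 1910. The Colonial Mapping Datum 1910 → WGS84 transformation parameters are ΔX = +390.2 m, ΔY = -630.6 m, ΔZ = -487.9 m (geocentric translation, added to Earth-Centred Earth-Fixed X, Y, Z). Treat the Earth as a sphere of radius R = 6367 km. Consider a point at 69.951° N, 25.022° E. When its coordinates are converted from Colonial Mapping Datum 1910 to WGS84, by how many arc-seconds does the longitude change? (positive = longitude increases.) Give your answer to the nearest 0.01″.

Δλ = -69.59″

sin φ = 0.939400, cos φ = 0.342824, sin λ = 0.422966, cos λ = 0.906145.
East component: ΔE = −sin λ·ΔX + cos λ·ΔY = −(0.422966)(390.2) + (0.906145)(-630.6) = -736.46 m.
1° of latitude spans πR/180 = 111125 m; at latitude φ, 1° of longitude spans that × cos φ = 38096.3 m, so Δλ = -736.46 / 38096.3 × 3600 = -69.593″.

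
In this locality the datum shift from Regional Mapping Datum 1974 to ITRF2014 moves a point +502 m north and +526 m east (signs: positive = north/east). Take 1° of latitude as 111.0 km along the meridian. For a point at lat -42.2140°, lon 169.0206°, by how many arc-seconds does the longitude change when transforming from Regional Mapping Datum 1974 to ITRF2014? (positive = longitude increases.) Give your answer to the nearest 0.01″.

Δλ = 23.03″

At latitude -42.2140°, cos φ = 0.740640.
1° of longitude at this latitude = 111.0 × cos φ = 82.21 km, so Δλ = 526.0 / 82211.1 = 0.0063982° = 23.033″.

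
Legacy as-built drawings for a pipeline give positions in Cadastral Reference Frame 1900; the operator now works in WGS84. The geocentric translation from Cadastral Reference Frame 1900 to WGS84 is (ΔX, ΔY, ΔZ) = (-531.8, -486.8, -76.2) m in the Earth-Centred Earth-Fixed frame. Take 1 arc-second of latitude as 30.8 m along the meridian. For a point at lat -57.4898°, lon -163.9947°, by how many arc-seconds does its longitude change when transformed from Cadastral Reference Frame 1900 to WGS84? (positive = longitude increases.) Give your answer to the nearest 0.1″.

sin φ = -0.843296, cos φ = 0.537450, sin λ = -0.275726, cos λ = -0.961236.
East component: ΔE = −sin λ·ΔX + cos λ·ΔY = −(-0.275726)(-531.8) + (-0.961236)(-486.8) = 321.30 m.
1° of latitude spans 3600 × 30.80 = 110880 m; at latitude φ, 1° of longitude spans that × cos φ = 59592.4 m, so Δλ = 321.30 / 59592.4 × 3600 = 19.410″.

Δλ = 19.4″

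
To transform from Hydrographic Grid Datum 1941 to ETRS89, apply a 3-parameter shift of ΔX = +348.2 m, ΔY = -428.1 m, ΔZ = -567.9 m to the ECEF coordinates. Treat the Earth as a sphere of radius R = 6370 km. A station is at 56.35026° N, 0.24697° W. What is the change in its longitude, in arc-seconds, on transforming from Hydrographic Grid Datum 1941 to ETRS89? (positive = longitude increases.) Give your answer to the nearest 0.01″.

Δλ = -24.93″

sin φ = 0.832441, cos φ = 0.554114, sin λ = -0.004310, cos λ = 0.999991.
East component: ΔE = −sin λ·ΔX + cos λ·ΔY = −(-0.004310)(348.2) + (0.999991)(-428.1) = -426.60 m.
1° of latitude spans πR/180 = 111177 m; at latitude φ, 1° of longitude spans that × cos φ = 61605.0 m, so Δλ = -426.60 / 61605.0 × 3600 = -24.929″.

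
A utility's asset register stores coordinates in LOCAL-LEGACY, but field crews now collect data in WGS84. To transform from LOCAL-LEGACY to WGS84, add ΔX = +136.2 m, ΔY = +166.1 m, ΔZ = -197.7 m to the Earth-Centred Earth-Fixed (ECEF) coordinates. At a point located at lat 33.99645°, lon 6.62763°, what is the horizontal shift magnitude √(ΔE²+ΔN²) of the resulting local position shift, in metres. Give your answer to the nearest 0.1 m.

The local east axis at (φ, λ) is (−sin λ, cos λ, 0), so ΔE = −sin(6.62763°)·136.2 + cos(6.62763°)·166.1 = 149.27 m.
The local north axis is (−sin φ cos λ, −sin φ sin λ, cos φ), giving ΔN = -75.646 − 10.719 − 163.908 = -250.27 m.
Horizontal magnitude = √(ΔE² + ΔN²) = √(149.27² + (-250.27)²) = 291.41 m.

291.4 m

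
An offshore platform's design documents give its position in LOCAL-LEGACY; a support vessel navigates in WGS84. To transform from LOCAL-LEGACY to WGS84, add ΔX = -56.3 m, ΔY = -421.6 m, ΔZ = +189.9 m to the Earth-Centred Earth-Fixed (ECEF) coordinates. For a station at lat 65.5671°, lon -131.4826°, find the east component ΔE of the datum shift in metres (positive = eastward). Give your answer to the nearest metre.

At φ = 65.5671°, λ = -131.4826°: sin φ = 0.910446, cos φ = 0.413627, sin λ = -0.749157, cos λ = -0.662393.
ΔE = −sin λ·ΔX + cos λ·ΔY = −(-0.749157)·(-56.3) + (-0.662393)·(-421.6) = 237.09 m.

ΔE = 237 m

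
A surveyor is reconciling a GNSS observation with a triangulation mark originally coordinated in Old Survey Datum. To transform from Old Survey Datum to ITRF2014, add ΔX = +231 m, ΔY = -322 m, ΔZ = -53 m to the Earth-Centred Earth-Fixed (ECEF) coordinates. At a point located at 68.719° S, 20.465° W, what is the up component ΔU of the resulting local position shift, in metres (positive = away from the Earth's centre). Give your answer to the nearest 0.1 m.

The local up (radial) axis is (cos φ cos λ, cos φ sin λ, sin φ), giving ΔU = 78.548 + 40.861 + 49.386 = 168.80 m.

ΔU = 168.8 m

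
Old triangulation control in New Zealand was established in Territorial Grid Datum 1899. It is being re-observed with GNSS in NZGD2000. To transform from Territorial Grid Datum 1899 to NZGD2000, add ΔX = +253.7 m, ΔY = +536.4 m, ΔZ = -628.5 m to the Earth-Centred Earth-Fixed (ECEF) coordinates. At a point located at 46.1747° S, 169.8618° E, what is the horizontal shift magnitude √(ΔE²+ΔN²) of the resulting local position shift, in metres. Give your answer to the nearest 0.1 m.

The local east axis at (φ, λ) is (−sin λ, cos λ, 0), so ΔE = −sin(169.8618°)·253.7 + cos(169.8618°)·536.4 = -572.68 m.
The local north axis is (−sin φ cos λ, −sin φ sin λ, cos φ), giving ΔN = -180.175 + 68.119 − 435.212 = -547.27 m.
Horizontal magnitude = √(ΔE² + ΔN²) = √((-572.68)² + (-547.27)²) = 792.13 m.

792.1 m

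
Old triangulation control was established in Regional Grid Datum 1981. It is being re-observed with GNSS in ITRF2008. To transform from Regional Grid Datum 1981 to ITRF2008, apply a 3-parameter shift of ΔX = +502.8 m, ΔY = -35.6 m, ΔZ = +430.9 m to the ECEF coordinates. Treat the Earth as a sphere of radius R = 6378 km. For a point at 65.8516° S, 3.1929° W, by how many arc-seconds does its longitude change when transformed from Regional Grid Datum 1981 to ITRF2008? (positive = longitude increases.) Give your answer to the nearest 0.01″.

sin φ = -0.912489, cos φ = 0.409101, sin λ = -0.055698, cos λ = 0.998448.
East component: ΔE = −sin λ·ΔX + cos λ·ΔY = −(-0.055698)(502.8) + (0.998448)(-35.6) = -7.54 m.
1° of latitude spans πR/180 = 111317 m; at latitude φ, 1° of longitude spans that × cos φ = 45540.0 m, so Δλ = -7.54 / 45540.0 × 3600 = -0.596″.

Δλ = -0.60″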